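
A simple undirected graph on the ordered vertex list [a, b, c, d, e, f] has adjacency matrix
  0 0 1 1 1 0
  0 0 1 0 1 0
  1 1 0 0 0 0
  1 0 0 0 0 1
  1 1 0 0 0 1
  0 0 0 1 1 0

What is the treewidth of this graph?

A width-2 tree decomposition is:
Bags: B1 = {d, e, f}  B2 = {a, d, e}  B3 = {a, b, e}  B4 = {a, b, c}
Tree: B1–B2, B2–B3, B3–B4
Each bag holds 3 vertices, so the decomposition has width 2, which upper-bounds the treewidth. For the lower bound, G contains the cycle f–d–a–e–f, so G is not a forest; only forests have treewidth ≤ 1, hence tw(G) ≥ 2. The upper and lower bounds meet at 2, so that is the treewidth.

2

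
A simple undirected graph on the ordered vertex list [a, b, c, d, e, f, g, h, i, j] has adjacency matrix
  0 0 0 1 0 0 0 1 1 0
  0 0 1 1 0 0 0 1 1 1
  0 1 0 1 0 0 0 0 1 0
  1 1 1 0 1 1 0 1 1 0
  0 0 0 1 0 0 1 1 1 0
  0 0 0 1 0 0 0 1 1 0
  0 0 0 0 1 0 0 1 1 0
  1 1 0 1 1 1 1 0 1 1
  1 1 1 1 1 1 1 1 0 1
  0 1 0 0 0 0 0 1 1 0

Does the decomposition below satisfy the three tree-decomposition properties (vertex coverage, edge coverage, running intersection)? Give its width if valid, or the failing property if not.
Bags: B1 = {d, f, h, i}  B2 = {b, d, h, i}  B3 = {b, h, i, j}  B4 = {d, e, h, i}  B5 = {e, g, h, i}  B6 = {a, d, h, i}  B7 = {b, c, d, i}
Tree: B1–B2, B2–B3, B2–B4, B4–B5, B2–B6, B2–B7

Checking the three conditions: (i) the bags cover all of {a, b, c, d, e, f, g, h, i, j}; (ii) for each edge, some bag contains both endpoints; (iii) the bags containing any fixed vertex form a subtree. All hold, so the decomposition is valid with width 4 − 1 = 3.

Yes; width 3.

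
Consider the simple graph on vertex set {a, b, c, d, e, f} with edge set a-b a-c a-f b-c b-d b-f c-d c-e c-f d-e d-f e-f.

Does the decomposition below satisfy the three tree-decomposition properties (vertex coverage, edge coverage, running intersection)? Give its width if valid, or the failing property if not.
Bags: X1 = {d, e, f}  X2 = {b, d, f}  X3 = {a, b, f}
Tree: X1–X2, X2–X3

No — vertex c appears in no bag.

A tree decomposition must satisfy three properties: every vertex lies in some bag; for every edge, both endpoints lie together in some bag; and for every vertex, the bags containing it form a connected subtree. Here vertex c appears in no bag, so the decomposition is invalid.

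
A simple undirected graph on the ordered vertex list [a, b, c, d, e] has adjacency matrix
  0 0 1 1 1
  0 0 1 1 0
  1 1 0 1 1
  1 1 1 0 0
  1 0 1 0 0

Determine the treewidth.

2

A width-2 tree decomposition is:
Bags: B1 = {a, c, e}  B2 = {a, c, d}  B3 = {b, c, d}
Tree: B1–B2, B2–B3
Each bag holds 3 vertices, so the decomposition has width 2, which upper-bounds the treewidth. Conversely, {a, c, d} is a clique of size 3, and the vertices of any clique must share a bag in every tree decomposition; so some bag has ≥ 3 vertices and tw(G) ≥ 2. Combining the bounds, tw(G) = 2.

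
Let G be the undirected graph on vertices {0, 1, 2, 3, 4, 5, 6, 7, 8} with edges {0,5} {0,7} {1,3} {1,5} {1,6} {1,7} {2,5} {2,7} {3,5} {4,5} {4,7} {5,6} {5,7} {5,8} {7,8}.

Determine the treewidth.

2

A width-2 tree decomposition is:
Bags: B1 = {4, 5, 7}  B2 = {0, 5, 7}  B3 = {2, 5, 7}  B4 = {1, 5, 7}  B5 = {1, 3, 5}  B6 = {5, 7, 8}  B7 = {1, 5, 6}
Tree: B1–B2, B1–B3, B2–B4, B4–B5, B1–B6, B5–B7
The largest bag has 3 vertices, giving width 2; this decomposition certifies tw(G) ≤ 2. Conversely, {1, 3, 5} is a clique of size 3, and the vertices of any clique must share a bag in every tree decomposition; so some bag has ≥ 3 vertices and tw(G) ≥ 2. The upper and lower bounds meet at 2, so that is the treewidth.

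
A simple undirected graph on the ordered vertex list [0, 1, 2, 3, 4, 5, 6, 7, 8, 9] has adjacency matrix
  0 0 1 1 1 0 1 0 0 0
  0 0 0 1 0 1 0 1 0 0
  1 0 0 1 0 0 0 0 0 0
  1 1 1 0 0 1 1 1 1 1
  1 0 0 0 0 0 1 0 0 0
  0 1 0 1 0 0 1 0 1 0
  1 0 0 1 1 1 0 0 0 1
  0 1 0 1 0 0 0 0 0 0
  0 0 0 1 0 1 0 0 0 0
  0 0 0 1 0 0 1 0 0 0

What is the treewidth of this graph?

A width-2 tree decomposition is:
Bags: B1 = {1, 3, 5}  B2 = {1, 3, 7}  B3 = {3, 5, 8}  B4 = {3, 5, 6}  B5 = {0, 3, 6}  B6 = {0, 4, 6}  B7 = {0, 2, 3}  B8 = {3, 6, 9}
Tree: B1–B2, B1–B3, B3–B4, B4–B5, B5–B6, B5–B7, B5–B8
Every bag has size at most 3, so the width is 3 − 1 = 2 and tw(G) ≤ 2. Conversely, {0, 2, 3} is a clique of size 3, and the vertices of any clique must share a bag in every tree decomposition; so some bag has ≥ 3 vertices and tw(G) ≥ 2. Therefore the treewidth is 2.

2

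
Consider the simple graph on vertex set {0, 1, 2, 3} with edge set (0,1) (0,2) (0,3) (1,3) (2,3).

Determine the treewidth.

A width-2 tree decomposition is:
Bags: B1 = {0, 1, 3}  B2 = {0, 2, 3}
Tree: B1–B2
The largest bag has 3 vertices, giving width 2; this decomposition certifies tw(G) ≤ 2. For the lower bound, the 3 vertices {0, 1, 3} are pairwise adjacent, and any tree decomposition puts a clique entirely inside one bag — forcing width ≥ 2. Combining the bounds, tw(G) = 2.

2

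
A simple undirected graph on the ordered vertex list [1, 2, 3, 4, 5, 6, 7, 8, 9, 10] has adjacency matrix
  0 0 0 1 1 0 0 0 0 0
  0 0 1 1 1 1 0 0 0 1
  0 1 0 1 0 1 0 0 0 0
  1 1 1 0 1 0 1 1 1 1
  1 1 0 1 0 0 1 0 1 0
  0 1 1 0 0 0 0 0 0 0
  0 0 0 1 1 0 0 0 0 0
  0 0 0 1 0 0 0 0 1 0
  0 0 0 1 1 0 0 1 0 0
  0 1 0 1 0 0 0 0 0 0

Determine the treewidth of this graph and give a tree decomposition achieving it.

Every bag has size at most 3, so the width is 3 − 1 = 2 and tw(G) ≤ 2. On the other hand G contains the 3-clique {4, 8, 9}. A clique must lie in a single bag of any decomposition, so no decomposition can have width below 2. Hence tw(G) = 2 exactly.

Treewidth 2.
One such decomposition:
Bags: B1 = {2, 3, 4}  B2 = {2, 4, 5}  B3 = {2, 3, 6}  B4 = {4, 5, 9}  B5 = {2, 4, 10}  B6 = {1, 4, 5}  B7 = {4, 8, 9}  B8 = {4, 5, 7}
Tree: B1–B2, B1–B3, B2–B4, B2–B5, B2–B6, B4–B7, B6–B8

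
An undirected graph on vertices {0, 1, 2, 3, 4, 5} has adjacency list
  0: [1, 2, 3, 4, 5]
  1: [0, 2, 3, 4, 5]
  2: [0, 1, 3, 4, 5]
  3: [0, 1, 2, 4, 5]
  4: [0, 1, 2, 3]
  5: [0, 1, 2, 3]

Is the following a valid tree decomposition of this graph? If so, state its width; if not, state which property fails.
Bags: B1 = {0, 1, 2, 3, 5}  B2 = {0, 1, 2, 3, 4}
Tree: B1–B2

Every vertex of G appears in some bag (union = {0, 1, 2, 3, 4, 5}); every edge is covered by a bag; and for each vertex v the set of bags containing v is connected in the bag tree. The decomposition is therefore valid. The largest bag has 5 vertices, so the width is 4.

Yes; width 4.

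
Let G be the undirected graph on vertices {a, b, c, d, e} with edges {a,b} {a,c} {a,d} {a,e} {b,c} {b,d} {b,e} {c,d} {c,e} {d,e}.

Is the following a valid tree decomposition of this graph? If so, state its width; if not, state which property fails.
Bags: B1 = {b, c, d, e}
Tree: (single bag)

No — vertex a appears in no bag.

A tree decomposition must satisfy three properties: every vertex lies in some bag; for every edge, both endpoints lie together in some bag; and for every vertex, the bags containing it form a connected subtree. Here vertex a appears in no bag, so the decomposition is invalid.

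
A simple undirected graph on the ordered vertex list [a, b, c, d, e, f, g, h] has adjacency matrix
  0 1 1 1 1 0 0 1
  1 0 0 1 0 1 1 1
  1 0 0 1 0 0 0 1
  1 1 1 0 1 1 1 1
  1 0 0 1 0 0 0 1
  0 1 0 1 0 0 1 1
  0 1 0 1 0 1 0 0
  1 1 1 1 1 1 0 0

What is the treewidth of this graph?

A width-3 tree decomposition is:
Bags: B1 = {b, d, f, h}  B2 = {a, b, d, h}  B3 = {a, c, d, h}  B4 = {b, d, f, g}  B5 = {a, d, e, h}
Tree: B1–B2, B2–B3, B1–B4, B2–B5
The largest bag has 4 vertices, giving width 3; this decomposition certifies tw(G) ≤ 3. Conversely, {b, d, f, g} is a clique of size 4, and the vertices of any clique must share a bag in every tree decomposition; so some bag has ≥ 4 vertices and tw(G) ≥ 3. Hence tw(G) = 3 exactly.

3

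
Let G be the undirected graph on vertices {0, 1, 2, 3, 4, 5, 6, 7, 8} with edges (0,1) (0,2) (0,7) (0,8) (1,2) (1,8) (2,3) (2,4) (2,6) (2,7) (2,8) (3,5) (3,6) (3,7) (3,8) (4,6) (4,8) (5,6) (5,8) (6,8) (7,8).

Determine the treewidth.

A width-3 tree decomposition is:
Bags: B1 = {2, 3, 7, 8}  B2 = {0, 2, 7, 8}  B3 = {0, 1, 2, 8}  B4 = {2, 3, 6, 8}  B5 = {2, 4, 6, 8}  B6 = {3, 5, 6, 8}
Tree: B1–B2, B2–B3, B1–B4, B4–B5, B4–B6
Each bag holds 4 vertices, so the decomposition has width 3, which upper-bounds the treewidth. For the lower bound, the 4 vertices {0, 1, 2, 8} are pairwise adjacent, and any tree decomposition puts a clique entirely inside one bag — forcing width ≥ 3. Therefore the treewidth is 3.

3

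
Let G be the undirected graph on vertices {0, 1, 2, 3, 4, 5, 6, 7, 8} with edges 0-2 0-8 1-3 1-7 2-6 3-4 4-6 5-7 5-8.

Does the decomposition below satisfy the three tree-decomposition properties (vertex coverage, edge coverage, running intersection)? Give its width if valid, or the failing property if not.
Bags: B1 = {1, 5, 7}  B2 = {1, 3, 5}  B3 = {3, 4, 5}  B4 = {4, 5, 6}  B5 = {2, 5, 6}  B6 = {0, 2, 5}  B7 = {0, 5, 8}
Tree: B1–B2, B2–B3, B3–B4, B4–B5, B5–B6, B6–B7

Yes; width 2.

Checking the three conditions: (i) the bags cover all of {0, 1, 2, 3, 4, 5, 6, 7, 8}; (ii) for each edge, some bag contains both endpoints; (iii) the bags containing any fixed vertex form a subtree. All hold, so the decomposition is valid with width 3 − 1 = 2.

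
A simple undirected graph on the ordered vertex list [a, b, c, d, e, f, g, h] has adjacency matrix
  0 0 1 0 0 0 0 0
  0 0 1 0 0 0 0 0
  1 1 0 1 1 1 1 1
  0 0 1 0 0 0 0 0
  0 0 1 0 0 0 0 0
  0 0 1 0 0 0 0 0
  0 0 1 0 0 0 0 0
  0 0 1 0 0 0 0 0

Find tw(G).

A width-1 tree decomposition is:
Bags: B1 = {c, f}  B2 = {c, g}  B3 = {b, c}  B4 = {c, d}  B5 = {c, e}  B6 = {a, c}  B7 = {c, h}
Tree: B1–B2, B2–B3, B3–B4, B3–B5, B2–B6, B2–B7
The largest bag has 2 vertices, giving width 1; this decomposition certifies tw(G) ≤ 1. G has an edge, so its treewidth is at least 1. Hence tw(G) = 1 exactly.

1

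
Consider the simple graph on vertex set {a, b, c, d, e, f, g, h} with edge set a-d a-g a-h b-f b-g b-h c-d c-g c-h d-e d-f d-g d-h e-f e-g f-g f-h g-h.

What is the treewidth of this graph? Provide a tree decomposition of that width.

Every bag has size at most 4, so the width is 4 − 1 = 3 and tw(G) ≤ 3. Conversely, {d, e, f, g} is a clique of size 4, and the vertices of any clique must share a bag in every tree decomposition; so some bag has ≥ 4 vertices and tw(G) ≥ 3. Therefore the treewidth is 3.

Treewidth 3.
Bags: B1 = {d, f, g, h}  B2 = {d, e, f, g}  B3 = {a, d, g, h}  B4 = {b, f, g, h}  B5 = {c, d, g, h}
Tree: B1–B2, B1–B3, B1–B4, B1–B5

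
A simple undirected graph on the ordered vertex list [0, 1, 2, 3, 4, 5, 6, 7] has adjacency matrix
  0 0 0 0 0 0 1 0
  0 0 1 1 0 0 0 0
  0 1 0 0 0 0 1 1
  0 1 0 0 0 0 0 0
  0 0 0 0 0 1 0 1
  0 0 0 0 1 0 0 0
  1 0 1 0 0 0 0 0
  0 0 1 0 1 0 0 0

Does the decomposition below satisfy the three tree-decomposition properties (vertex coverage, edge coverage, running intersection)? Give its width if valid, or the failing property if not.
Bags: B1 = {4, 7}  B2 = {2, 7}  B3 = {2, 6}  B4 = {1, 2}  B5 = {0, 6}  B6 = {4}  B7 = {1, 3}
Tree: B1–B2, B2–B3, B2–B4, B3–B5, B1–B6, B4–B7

A tree decomposition must satisfy three properties: every vertex lies in some bag; for every edge, both endpoints lie together in some bag; and for every vertex, the bags containing it form a connected subtree. Here vertex 5 appears in no bag, so the decomposition is invalid.

No — vertex 5 appears in no bag.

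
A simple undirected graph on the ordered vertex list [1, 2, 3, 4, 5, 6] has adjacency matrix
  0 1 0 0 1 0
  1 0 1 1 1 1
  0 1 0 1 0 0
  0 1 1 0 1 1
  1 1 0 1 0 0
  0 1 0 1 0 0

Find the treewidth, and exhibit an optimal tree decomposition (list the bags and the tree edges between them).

Treewidth 2.
One optimal decomposition is:
Bags: B1 = {2, 3, 4}  B2 = {2, 4, 6}  B3 = {2, 4, 5}  B4 = {1, 2, 5}
Tree: B1–B2, B1–B3, B3–B4

The largest bag has 3 vertices, giving width 2; this decomposition certifies tw(G) ≤ 2. On the other hand G contains the 3-clique {1, 2, 5}. A clique must lie in a single bag of any decomposition, so no decomposition can have width below 2. The upper and lower bounds meet at 2, so that is the treewidth.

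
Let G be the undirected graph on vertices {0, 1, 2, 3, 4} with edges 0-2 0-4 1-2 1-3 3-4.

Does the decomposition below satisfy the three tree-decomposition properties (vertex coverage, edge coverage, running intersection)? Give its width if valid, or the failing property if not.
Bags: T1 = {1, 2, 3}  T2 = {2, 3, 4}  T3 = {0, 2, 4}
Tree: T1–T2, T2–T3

Checking the three conditions: (i) the bags cover all of {0, 1, 2, 3, 4}; (ii) for each edge, some bag contains both endpoints; (iii) the bags containing any fixed vertex form a subtree. All hold, so the decomposition is valid with width 3 − 1 = 2.

Yes; width 2.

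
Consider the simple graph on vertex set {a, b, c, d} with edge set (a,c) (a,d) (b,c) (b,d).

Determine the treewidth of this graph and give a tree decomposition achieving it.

Treewidth 2.
One optimal decomposition is:
Bags: B1 = {b, c, d}  B2 = {a, c, d}
Tree: B1–B2

Every bag has size at most 3, so the width is 3 − 1 = 2 and tw(G) ≤ 2. The edges d–b–c–a–d form a cycle, so G is not a tree and its treewidth is at least 2. The upper and lower bounds meet at 2, so that is the treewidth.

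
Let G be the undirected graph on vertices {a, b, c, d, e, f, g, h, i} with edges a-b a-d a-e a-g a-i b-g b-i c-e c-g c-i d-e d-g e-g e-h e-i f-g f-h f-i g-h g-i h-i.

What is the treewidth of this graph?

A width-3 tree decomposition is:
Bags: B1 = {a, e, g, i}  B2 = {e, g, h, i}  B3 = {f, g, h, i}  B4 = {a, b, g, i}  B5 = {a, d, e, g}  B6 = {c, e, g, i}
Tree: B1–B2, B2–B3, B1–B4, B1–B5, B1–B6
The largest bag has 4 vertices, giving width 3; this decomposition certifies tw(G) ≤ 3. On the other hand G contains the 4-clique {a, d, e, g}. A clique must lie in a single bag of any decomposition, so no decomposition can have width below 3. Combining the bounds, tw(G) = 3.

3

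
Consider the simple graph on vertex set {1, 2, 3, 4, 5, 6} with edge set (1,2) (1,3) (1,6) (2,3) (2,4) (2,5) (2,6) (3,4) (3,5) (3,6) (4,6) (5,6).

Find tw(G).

3

A width-3 tree decomposition is:
Bags: B1 = {1, 2, 3, 6}  B2 = {2, 3, 4, 6}  B3 = {2, 3, 5, 6}
Tree: B1–B2, B2–B3
The largest bag has 4 vertices, giving width 3; this decomposition certifies tw(G) ≤ 3. For the lower bound, the 4 vertices {1, 2, 3, 6} are pairwise adjacent, and any tree decomposition puts a clique entirely inside one bag — forcing width ≥ 3. Combining the bounds, tw(G) = 3.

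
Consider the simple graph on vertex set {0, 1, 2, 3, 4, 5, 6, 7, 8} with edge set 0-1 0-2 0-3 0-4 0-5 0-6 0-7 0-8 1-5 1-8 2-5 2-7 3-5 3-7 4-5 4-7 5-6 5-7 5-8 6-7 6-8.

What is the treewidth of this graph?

3

A width-3 tree decomposition is:
Bags: B1 = {0, 5, 6, 7}  B2 = {0, 4, 5, 7}  B3 = {0, 5, 6, 8}  B4 = {0, 3, 5, 7}  B5 = {0, 2, 5, 7}  B6 = {0, 1, 5, 8}
Tree: B1–B2, B1–B3, B2–B4, B1–B5, B3–B6
The largest bag has 4 vertices, giving width 3; this decomposition certifies tw(G) ≤ 3. On the other hand G contains the 4-clique {0, 1, 5, 8}. A clique must lie in a single bag of any decomposition, so no decomposition can have width below 3. Therefore the treewidth is 3.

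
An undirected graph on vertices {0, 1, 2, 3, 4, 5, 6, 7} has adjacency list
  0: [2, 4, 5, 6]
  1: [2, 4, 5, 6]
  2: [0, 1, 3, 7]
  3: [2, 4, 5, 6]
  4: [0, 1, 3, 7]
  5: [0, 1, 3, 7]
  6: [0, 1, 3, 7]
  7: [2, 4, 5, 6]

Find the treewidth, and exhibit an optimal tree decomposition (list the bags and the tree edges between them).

Every bag has size at most 5, so the width is 5 − 1 = 4 and tw(G) ≤ 4. For the lower bound: the 5 vertex sets {3,5}, {6,7}, {0,2}, {4}, {1} are disjoint, each induces a connected subgraph, and every pair is joined by at least one edge of G. Contracting each set to a single vertex therefore yields K_{5} as a minor, and since treewidth is minor-monotone, tw(G) ≥ tw(K_{5}) = 4. Therefore the treewidth is 4.

Treewidth 4.
One such decomposition:
Bags: B1 = {2, 3, 4, 5, 6}  B2 = {2, 4, 5, 6, 7}  B3 = {0, 2, 4, 5, 6}  B4 = {1, 2, 4, 5, 6}
Tree: B1–B2, B2–B3, B3–B4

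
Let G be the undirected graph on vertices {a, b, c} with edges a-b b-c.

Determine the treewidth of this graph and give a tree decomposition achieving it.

Treewidth 1.
Bags: B1 = {b, c}  B2 = {a, b}
Tree: B1–B2

Every bag has size at most 2, so the width is 2 − 1 = 1 and tw(G) ≤ 1. G has an edge, so its treewidth is at least 1. Combining the bounds, tw(G) = 1.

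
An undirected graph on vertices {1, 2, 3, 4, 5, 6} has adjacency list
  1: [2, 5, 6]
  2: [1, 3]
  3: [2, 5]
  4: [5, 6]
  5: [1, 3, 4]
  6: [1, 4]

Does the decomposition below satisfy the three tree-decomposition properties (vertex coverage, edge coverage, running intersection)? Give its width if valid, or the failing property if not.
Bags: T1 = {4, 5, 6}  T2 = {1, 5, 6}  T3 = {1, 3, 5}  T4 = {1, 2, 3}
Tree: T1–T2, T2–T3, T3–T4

Yes; width 2.

Vertex coverage: the bags together contain {1, 2, 3, 4, 5, 6}, the full vertex set. Edge coverage: each edge of G has both endpoints in at least one bag. Running intersection: for every vertex, the bags containing it form a connected subtree. All three properties hold, so this is a valid tree decomposition of width max|bag| − 1 = 2, and hence tw(G) ≤ 2.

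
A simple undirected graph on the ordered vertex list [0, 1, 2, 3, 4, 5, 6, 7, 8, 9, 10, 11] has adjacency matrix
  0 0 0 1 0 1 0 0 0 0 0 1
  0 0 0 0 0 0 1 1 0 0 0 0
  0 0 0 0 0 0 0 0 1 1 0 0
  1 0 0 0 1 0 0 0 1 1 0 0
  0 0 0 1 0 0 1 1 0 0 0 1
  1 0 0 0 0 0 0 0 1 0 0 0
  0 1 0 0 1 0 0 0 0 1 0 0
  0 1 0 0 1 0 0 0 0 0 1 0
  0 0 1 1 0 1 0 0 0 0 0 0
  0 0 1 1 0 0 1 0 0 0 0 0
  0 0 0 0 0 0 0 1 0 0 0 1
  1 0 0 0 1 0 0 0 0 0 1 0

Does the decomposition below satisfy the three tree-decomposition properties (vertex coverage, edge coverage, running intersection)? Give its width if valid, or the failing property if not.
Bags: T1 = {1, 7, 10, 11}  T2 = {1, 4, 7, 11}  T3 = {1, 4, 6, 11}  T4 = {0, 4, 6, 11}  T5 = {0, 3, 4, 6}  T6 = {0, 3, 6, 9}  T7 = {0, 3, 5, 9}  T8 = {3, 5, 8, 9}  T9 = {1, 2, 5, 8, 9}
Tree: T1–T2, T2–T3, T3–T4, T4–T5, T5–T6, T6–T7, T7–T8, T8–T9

No — bags containing vertex 1 are not connected in the tree.

A tree decomposition must satisfy three properties: every vertex lies in some bag; for every edge, both endpoints lie together in some bag; and for every vertex, the bags containing it form a connected subtree. Here bags containing vertex 1 are not connected in the tree, so the decomposition is invalid.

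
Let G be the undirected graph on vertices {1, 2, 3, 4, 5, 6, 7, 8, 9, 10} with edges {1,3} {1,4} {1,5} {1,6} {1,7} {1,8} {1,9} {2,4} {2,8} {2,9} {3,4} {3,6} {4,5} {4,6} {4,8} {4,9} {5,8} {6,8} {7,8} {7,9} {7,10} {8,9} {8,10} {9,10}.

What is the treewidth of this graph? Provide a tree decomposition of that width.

Every bag has size at most 4, so the width is 4 − 1 = 3 and tw(G) ≤ 3. For the lower bound, the 4 vertices {1, 4, 8, 9} are pairwise adjacent, and any tree decomposition puts a clique entirely inside one bag — forcing width ≥ 3. Combining the bounds, tw(G) = 3.

Treewidth 3.
Bags: B1 = {2, 4, 8, 9}  B2 = {1, 4, 8, 9}  B3 = {1, 7, 8, 9}  B4 = {1, 4, 6, 8}  B5 = {1, 3, 4, 6}  B6 = {1, 4, 5, 8}  B7 = {7, 8, 9, 10}
Tree: B1–B2, B2–B3, B2–B4, B4–B5, B2–B6, B3–B7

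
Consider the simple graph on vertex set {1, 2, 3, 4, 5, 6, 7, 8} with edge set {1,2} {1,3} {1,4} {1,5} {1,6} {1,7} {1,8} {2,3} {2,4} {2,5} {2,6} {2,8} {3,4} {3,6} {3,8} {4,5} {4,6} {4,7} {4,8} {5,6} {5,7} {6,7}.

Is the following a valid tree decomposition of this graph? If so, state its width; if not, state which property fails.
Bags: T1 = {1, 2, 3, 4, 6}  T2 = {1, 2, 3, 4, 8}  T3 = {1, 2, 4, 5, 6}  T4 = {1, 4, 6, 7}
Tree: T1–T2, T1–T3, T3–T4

No — edge (5,7) lies in no bag.

A tree decomposition must satisfy three properties: every vertex lies in some bag; for every edge, both endpoints lie together in some bag; and for every vertex, the bags containing it form a connected subtree. Here edge (5,7) lies in no bag, so the decomposition is invalid.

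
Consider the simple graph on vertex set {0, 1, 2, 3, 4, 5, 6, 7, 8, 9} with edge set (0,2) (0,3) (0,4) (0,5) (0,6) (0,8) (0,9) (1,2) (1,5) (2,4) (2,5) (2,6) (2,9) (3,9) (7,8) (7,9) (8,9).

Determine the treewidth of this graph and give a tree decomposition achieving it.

Treewidth 2.
Bags: B1 = {0, 2, 9}  B2 = {0, 2, 5}  B3 = {0, 8, 9}  B4 = {0, 3, 9}  B5 = {1, 2, 5}  B6 = {0, 2, 6}  B7 = {0, 2, 4}  B8 = {7, 8, 9}
Tree: B1–B2, B1–B3, B3–B4, B2–B5, B1–B6, B1–B7, B3–B8

Each bag holds 3 vertices, so the decomposition has width 2, which upper-bounds the treewidth. On the other hand G contains the 3-clique {0, 8, 9}. A clique must lie in a single bag of any decomposition, so no decomposition can have width below 2. The upper and lower bounds meet at 2, so that is the treewidth.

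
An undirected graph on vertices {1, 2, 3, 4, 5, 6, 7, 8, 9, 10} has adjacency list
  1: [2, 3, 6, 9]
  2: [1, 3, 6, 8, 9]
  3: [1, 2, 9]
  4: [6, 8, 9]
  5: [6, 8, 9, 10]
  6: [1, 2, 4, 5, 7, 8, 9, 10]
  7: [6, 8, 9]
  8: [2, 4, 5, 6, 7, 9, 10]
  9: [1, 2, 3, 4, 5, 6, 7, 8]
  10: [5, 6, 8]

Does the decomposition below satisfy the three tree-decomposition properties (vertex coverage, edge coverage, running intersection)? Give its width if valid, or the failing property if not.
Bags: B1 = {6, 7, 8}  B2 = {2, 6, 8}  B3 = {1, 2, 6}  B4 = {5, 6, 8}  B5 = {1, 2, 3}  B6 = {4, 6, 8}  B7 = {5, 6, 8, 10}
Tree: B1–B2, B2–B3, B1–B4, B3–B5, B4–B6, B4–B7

No — vertex 9 appears in no bag.

A tree decomposition must satisfy three properties: every vertex lies in some bag; for every edge, both endpoints lie together in some bag; and for every vertex, the bags containing it form a connected subtree. Here vertex 9 appears in no bag, so the decomposition is invalid.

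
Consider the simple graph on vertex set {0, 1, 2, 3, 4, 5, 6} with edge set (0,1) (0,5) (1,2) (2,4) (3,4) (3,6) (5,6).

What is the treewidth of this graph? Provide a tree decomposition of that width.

Treewidth 2.
Bags: B1 = {2, 3, 4}  B2 = {1, 2, 3}  B3 = {0, 1, 3}  B4 = {0, 3, 5}  B5 = {3, 5, 6}
Tree: B1–B2, B2–B3, B3–B4, B4–B5

The largest bag has 3 vertices, giving width 2; this decomposition certifies tw(G) ≤ 2. Since 3–4–2–1–0–5–6–3 is a cycle in G, G is not acyclic. Forests are exactly the graphs of treewidth ≤ 1, so tw(G) ≥ 2. The upper and lower bounds meet at 2, so that is the treewidth.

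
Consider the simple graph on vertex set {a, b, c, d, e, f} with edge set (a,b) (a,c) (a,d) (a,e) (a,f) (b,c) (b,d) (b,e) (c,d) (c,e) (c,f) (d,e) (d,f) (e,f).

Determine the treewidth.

4

A width-4 tree decomposition is:
Bags: B1 = {a, c, d, e, f}  B2 = {a, b, c, d, e}
Tree: B1–B2
Every bag has size at most 5, so the width is 5 − 1 = 4 and tw(G) ≤ 4. For the lower bound, the 5 vertices {a, c, d, e, f} are pairwise adjacent, and any tree decomposition puts a clique entirely inside one bag — forcing width ≥ 4. Hence tw(G) = 4 exactly.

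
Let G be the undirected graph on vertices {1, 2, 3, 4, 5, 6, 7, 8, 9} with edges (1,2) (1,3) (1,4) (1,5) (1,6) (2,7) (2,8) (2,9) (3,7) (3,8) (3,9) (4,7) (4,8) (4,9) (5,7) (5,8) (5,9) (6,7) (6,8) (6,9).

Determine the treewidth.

A width-4 tree decomposition is:
Bags: B1 = {1, 4, 7, 8, 9}  B2 = {1, 6, 7, 8, 9}  B3 = {1, 2, 7, 8, 9}  B4 = {1, 3, 7, 8, 9}  B5 = {1, 5, 7, 8, 9}
Tree: B1–B2, B2–B3, B3–B4, B4–B5
Every bag has size at most 5, so the width is 5 − 1 = 4 and tw(G) ≤ 4. For the lower bound: the 5 vertex sets {1,4}, {6,8}, {2,9}, {7}, {3} are disjoint, each induces a connected subgraph, and every pair is joined by at least one edge of G. Contracting each set to a single vertex therefore yields K_{5} as a minor, and since treewidth is minor-monotone, tw(G) ≥ tw(K_{5}) = 4. Combining the bounds, tw(G) = 4.

4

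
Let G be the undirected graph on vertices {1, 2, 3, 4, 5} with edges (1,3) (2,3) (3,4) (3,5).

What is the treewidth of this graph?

A width-1 tree decomposition is:
Bags: B1 = {3, 5}  B2 = {1, 3}  B3 = {2, 3}  B4 = {3, 4}
Tree: B1–B2, B2–B3, B1–B4
The largest bag has 2 vertices, giving width 1; this decomposition certifies tw(G) ≤ 1. Any graph with an edge has treewidth ≥ 1, and G has the edge 5–3. Hence tw(G) = 1 exactly.

1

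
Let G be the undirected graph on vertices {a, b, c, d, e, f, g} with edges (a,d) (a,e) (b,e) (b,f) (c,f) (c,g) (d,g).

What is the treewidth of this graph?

2

A width-2 tree decomposition is:
Bags: B1 = {c, f, g}  B2 = {b, f, g}  B3 = {b, e, g}  B4 = {a, e, g}  B5 = {a, d, g}
Tree: B1–B2, B2–B3, B3–B4, B4–B5
The largest bag has 3 vertices, giving width 2; this decomposition certifies tw(G) ≤ 2. Since g–c–f–b–e–a–d–g is a cycle in G, G is not acyclic. Forests are exactly the graphs of treewidth ≤ 1, so tw(G) ≥ 2. Hence tw(G) = 2 exactly.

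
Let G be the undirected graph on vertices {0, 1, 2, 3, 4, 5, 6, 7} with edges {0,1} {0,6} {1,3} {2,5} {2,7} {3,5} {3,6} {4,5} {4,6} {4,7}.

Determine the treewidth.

A width-2 tree decomposition is:
Bags: B1 = {0, 1, 3}  B2 = {0, 3, 6}  B3 = {3, 5, 6}  B4 = {4, 5, 6}  B5 = {2, 4, 5}  B6 = {2, 4, 7}
Tree: B1–B2, B2–B3, B3–B4, B4–B5, B5–B6
Every bag has size at most 3, so the width is 3 − 1 = 2 and tw(G) ≤ 2. For the lower bound, G contains the cycle 1–0–6–3–1, so G is not a forest; only forests have treewidth ≤ 1, hence tw(G) ≥ 2. Hence tw(G) = 2 exactly.

2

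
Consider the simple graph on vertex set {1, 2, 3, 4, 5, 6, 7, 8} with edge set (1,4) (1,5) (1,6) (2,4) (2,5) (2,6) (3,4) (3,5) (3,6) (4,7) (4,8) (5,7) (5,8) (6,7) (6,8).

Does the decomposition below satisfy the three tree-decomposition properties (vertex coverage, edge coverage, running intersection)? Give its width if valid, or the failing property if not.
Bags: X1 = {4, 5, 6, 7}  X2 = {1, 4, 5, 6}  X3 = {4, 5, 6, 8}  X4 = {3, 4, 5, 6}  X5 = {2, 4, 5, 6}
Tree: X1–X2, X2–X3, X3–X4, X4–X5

Yes; width 3.

Every vertex of G appears in some bag (union = {1, 2, 3, 4, 5, 6, 7, 8}); every edge is covered by a bag; and for each vertex v the set of bags containing v is connected in the bag tree. The decomposition is therefore valid. The largest bag has 4 vertices, so the width is 3.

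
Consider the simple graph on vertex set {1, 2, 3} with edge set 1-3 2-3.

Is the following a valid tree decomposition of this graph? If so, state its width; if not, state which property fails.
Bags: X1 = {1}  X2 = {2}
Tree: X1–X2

No — vertex 3 appears in no bag.

A tree decomposition must satisfy three properties: every vertex lies in some bag; for every edge, both endpoints lie together in some bag; and for every vertex, the bags containing it form a connected subtree. Here vertex 3 appears in no bag, so the decomposition is invalid.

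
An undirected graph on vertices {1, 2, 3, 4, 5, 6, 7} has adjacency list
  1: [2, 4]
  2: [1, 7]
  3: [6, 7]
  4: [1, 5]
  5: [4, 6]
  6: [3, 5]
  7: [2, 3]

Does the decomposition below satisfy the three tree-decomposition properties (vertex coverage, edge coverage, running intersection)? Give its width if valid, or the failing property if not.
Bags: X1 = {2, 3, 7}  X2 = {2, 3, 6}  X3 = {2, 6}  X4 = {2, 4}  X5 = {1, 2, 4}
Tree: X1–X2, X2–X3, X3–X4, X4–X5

No — vertex 5 appears in no bag.

A tree decomposition must satisfy three properties: every vertex lies in some bag; for every edge, both endpoints lie together in some bag; and for every vertex, the bags containing it form a connected subtree. Here vertex 5 appears in no bag, so the decomposition is invalid.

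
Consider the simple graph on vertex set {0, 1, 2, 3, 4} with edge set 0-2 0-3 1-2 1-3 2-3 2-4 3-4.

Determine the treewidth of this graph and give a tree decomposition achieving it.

Treewidth 2.
Bags: B1 = {1, 2, 3}  B2 = {0, 2, 3}  B3 = {2, 3, 4}
Tree: B1–B2, B1–B3

Each bag holds 3 vertices, so the decomposition has width 2, which upper-bounds the treewidth. Conversely, {0, 2, 3} is a clique of size 3, and the vertices of any clique must share a bag in every tree decomposition; so some bag has ≥ 3 vertices and tw(G) ≥ 2. Hence tw(G) = 2 exactly.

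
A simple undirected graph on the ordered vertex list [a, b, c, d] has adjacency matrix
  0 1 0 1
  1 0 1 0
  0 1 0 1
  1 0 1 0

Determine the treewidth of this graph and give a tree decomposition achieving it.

Every bag has size at most 3, so the width is 3 − 1 = 2 and tw(G) ≤ 2. Since c–d–a–b–c is a cycle in G, G is not acyclic. Forests are exactly the graphs of treewidth ≤ 1, so tw(G) ≥ 2. The upper and lower bounds meet at 2, so that is the treewidth.

Treewidth 2.
Bags: B1 = {a, c, d}  B2 = {a, b, c}
Tree: B1–B2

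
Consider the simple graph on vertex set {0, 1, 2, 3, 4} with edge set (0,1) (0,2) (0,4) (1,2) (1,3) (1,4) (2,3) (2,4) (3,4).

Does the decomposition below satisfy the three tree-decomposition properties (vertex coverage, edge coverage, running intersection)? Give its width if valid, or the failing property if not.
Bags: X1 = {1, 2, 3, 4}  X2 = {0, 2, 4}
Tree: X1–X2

A tree decomposition must satisfy three properties: every vertex lies in some bag; for every edge, both endpoints lie together in some bag; and for every vertex, the bags containing it form a connected subtree. Here edge (1,0) lies in no bag, so the decomposition is invalid.

No — edge (1,0) lies in no bag.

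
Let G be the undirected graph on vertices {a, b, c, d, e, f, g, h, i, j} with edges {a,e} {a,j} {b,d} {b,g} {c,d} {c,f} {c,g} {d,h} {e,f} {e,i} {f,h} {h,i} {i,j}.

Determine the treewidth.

2

A width-2 tree decomposition is:
Bags: B1 = {a, i, j}  B2 = {a, e, i}  B3 = {e, h, i}  B4 = {e, f, h}  B5 = {d, f, h}  B6 = {c, d, f}  B7 = {b, c, d}  B8 = {b, c, g}
Tree: B1–B2, B2–B3, B3–B4, B4–B5, B5–B6, B6–B7, B7–B8
Every bag has size at most 3, so the width is 3 − 1 = 2 and tw(G) ≤ 2. The edges j–a–e–i–j form a cycle, so G is not a tree and its treewidth is at least 2. Hence tw(G) = 2 exactly.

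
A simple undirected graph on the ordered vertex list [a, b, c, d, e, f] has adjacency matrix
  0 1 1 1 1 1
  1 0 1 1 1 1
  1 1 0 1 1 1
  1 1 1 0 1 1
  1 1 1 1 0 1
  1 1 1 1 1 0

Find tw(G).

5

A width-5 tree decomposition is:
Bags: B1 = {a, b, c, d, e, f}
Tree: (single bag)
With just one bag of size 6, the width is 6 − 1 = 5, so tw(G) ≤ 5. On the other hand G contains the 6-clique {a, b, c, d, e, f}. A clique must lie in a single bag of any decomposition, so no decomposition can have width below 5. Hence tw(G) = 5 exactly.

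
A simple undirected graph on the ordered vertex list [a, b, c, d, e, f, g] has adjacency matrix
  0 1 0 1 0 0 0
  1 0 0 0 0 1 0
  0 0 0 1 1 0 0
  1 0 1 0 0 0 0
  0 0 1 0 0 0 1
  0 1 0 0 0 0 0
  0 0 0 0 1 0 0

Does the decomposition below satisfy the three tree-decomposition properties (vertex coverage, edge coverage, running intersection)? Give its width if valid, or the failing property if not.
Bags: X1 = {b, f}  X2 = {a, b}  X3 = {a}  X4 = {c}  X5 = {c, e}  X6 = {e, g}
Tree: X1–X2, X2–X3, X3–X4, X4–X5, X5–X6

A tree decomposition must satisfy three properties: every vertex lies in some bag; for every edge, both endpoints lie together in some bag; and for every vertex, the bags containing it form a connected subtree. Here vertex d appears in no bag, so the decomposition is invalid.

No — vertex d appears in no bag.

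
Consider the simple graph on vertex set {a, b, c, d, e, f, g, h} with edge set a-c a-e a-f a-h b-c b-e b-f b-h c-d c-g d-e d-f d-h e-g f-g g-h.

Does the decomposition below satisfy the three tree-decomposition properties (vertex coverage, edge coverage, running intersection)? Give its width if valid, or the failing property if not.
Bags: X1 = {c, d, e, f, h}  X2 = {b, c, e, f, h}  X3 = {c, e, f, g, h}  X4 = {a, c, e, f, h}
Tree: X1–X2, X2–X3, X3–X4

Vertex coverage: the bags together contain {a, b, c, d, e, f, g, h}, the full vertex set. Edge coverage: each edge of G has both endpoints in at least one bag. Running intersection: for every vertex, the bags containing it form a connected subtree. All three properties hold, so this is a valid tree decomposition of width max|bag| − 1 = 4, and hence tw(G) ≤ 4.

Yes; width 4.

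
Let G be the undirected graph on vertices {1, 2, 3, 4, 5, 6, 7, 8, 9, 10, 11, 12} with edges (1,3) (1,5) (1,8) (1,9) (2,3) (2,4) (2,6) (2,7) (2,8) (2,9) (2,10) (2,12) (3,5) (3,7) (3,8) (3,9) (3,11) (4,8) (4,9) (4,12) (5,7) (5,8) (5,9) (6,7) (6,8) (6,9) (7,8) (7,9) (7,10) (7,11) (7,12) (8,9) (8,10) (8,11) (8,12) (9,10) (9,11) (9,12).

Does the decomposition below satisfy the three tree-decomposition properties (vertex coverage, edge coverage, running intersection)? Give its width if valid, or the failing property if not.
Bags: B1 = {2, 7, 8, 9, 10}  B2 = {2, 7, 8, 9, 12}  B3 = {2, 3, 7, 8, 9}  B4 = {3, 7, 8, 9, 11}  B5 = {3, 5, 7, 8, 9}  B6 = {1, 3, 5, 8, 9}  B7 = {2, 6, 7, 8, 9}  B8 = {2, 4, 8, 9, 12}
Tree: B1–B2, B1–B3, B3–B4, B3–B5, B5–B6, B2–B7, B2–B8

Yes; width 4.

Every vertex of G appears in some bag (union = {1, 2, 3, 4, 5, 6, 7, 8, 9, 10, 11, 12}); every edge is covered by a bag; and for each vertex v the set of bags containing v is connected in the bag tree. The decomposition is therefore valid. The largest bag has 5 vertices, so the width is 4.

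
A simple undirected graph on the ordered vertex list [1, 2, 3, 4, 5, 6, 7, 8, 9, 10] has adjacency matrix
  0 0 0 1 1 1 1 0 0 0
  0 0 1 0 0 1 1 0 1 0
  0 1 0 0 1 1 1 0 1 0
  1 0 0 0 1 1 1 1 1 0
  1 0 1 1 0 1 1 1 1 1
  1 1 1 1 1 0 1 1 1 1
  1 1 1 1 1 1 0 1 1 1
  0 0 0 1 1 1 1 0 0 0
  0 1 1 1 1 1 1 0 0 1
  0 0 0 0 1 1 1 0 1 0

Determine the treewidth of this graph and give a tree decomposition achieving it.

Each bag holds 5 vertices, so the decomposition has width 4, which upper-bounds the treewidth. For the lower bound, the 5 vertices {2, 3, 6, 7, 9} are pairwise adjacent, and any tree decomposition puts a clique entirely inside one bag — forcing width ≥ 4. Hence tw(G) = 4 exactly.

Treewidth 4.
Bags: B1 = {3, 5, 6, 7, 9}  B2 = {4, 5, 6, 7, 9}  B3 = {2, 3, 6, 7, 9}  B4 = {4, 5, 6, 7, 8}  B5 = {1, 4, 5, 6, 7}  B6 = {5, 6, 7, 9, 10}
Tree: B1–B2, B1–B3, B2–B4, B2–B5, B1–B6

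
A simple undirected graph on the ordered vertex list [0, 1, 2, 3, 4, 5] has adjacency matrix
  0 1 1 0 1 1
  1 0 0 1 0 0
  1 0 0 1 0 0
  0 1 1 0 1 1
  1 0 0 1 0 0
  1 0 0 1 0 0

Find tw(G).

2

A width-2 tree decomposition is:
Bags: B1 = {0, 3, 5}  B2 = {0, 1, 3}  B3 = {0, 3, 4}  B4 = {0, 2, 3}
Tree: B1–B2, B2–B3, B3–B4
Each bag holds 3 vertices, so the decomposition has width 2, which upper-bounds the treewidth. Since 0–5–3–1–0 is a cycle in G, G is not acyclic. Forests are exactly the graphs of treewidth ≤ 1, so tw(G) ≥ 2. Combining the bounds, tw(G) = 2.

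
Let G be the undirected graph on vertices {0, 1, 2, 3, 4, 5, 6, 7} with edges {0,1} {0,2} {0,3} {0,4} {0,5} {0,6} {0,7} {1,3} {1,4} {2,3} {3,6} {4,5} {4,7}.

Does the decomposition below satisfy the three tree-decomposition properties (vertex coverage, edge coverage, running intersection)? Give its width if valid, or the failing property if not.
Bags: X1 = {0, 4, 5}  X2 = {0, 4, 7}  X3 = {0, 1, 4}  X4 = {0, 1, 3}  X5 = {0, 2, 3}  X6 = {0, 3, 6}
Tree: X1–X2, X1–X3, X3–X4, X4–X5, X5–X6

Yes; width 2.

Checking the three conditions: (i) the bags cover all of {0, 1, 2, 3, 4, 5, 6, 7}; (ii) for each edge, some bag contains both endpoints; (iii) the bags containing any fixed vertex form a subtree. All hold, so the decomposition is valid with width 3 − 1 = 2.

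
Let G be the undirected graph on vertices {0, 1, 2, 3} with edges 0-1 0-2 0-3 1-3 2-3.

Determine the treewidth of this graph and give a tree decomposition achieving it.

Every bag has size at most 3, so the width is 3 − 1 = 2 and tw(G) ≤ 2. Conversely, {0, 1, 3} is a clique of size 3, and the vertices of any clique must share a bag in every tree decomposition; so some bag has ≥ 3 vertices and tw(G) ≥ 2. Combining the bounds, tw(G) = 2.

Treewidth 2.
One such decomposition:
Bags: B1 = {0, 2, 3}  B2 = {0, 1, 3}
Tree: B1–B2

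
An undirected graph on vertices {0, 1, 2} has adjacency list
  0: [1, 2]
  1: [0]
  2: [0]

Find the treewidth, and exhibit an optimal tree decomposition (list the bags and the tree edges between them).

Treewidth 1.
One optimal decomposition is:
Bags: B1 = {0, 1}  B2 = {0, 2}
Tree: B1–B2

Each bag holds 2 vertices, so the decomposition has width 1, which upper-bounds the treewidth. Any graph with an edge has treewidth ≥ 1, and G has the edge 0–1. The upper and lower bounds meet at 1, so that is the treewidth.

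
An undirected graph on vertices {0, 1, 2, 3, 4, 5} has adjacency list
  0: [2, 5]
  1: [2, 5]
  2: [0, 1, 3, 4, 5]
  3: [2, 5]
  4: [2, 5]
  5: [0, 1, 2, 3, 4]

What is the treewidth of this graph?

A width-2 tree decomposition is:
Bags: B1 = {2, 3, 5}  B2 = {0, 2, 5}  B3 = {1, 2, 5}  B4 = {2, 4, 5}
Tree: B1–B2, B1–B3, B3–B4
The largest bag has 3 vertices, giving width 2; this decomposition certifies tw(G) ≤ 2. On the other hand G contains the 3-clique {0, 2, 5}. A clique must lie in a single bag of any decomposition, so no decomposition can have width below 2. Therefore the treewidth is 2.

2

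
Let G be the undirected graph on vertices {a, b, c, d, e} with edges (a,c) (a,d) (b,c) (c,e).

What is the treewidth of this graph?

1

A width-1 tree decomposition is:
Bags: B1 = {a, c}  B2 = {a, d}  B3 = {c, e}  B4 = {b, c}
Tree: B1–B2, B1–B3, B1–B4
Every bag has size at most 2, so the width is 2 − 1 = 1 and tw(G) ≤ 1. G has an edge, so its treewidth is at least 1. Combining the bounds, tw(G) = 1.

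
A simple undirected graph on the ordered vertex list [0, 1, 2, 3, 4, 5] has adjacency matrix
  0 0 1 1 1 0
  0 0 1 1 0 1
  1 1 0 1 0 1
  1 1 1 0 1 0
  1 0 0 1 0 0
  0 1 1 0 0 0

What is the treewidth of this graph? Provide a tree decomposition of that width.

Every bag has size at most 3, so the width is 3 − 1 = 2 and tw(G) ≤ 2. For the lower bound, the 3 vertices {0, 2, 3} are pairwise adjacent, and any tree decomposition puts a clique entirely inside one bag — forcing width ≥ 2. The upper and lower bounds meet at 2, so that is the treewidth.

Treewidth 2.
One such decomposition:
Bags: B1 = {1, 2, 3}  B2 = {1, 2, 5}  B3 = {0, 2, 3}  B4 = {0, 3, 4}
Tree: B1–B2, B1–B3, B3–B4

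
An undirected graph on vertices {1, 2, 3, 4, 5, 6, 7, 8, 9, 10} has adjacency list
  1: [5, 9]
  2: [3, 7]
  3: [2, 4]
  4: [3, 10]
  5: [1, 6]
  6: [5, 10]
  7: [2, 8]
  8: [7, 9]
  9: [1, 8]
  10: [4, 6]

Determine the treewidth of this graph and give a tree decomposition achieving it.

Every bag has size at most 3, so the width is 3 − 1 = 2 and tw(G) ≤ 2. Since 8–7–2–3–4–10–6–5–1–9–8 is a cycle in G, G is not acyclic. Forests are exactly the graphs of treewidth ≤ 1, so tw(G) ≥ 2. Hence tw(G) = 2 exactly.

Treewidth 2.
One optimal decomposition is:
Bags: B1 = {2, 7, 8}  B2 = {2, 3, 8}  B3 = {3, 4, 8}  B4 = {4, 8, 10}  B5 = {6, 8, 10}  B6 = {5, 6, 8}  B7 = {1, 5, 8}  B8 = {1, 8, 9}
Tree: B1–B2, B2–B3, B3–B4, B4–B5, B5–B6, B6–B7, B7–B8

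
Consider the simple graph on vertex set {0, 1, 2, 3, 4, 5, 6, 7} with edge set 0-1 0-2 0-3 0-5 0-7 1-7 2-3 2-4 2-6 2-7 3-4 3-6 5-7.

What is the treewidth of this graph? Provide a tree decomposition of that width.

Treewidth 2.
One optimal decomposition is:
Bags: B1 = {0, 5, 7}  B2 = {0, 2, 7}  B3 = {0, 2, 3}  B4 = {2, 3, 6}  B5 = {0, 1, 7}  B6 = {2, 3, 4}
Tree: B1–B2, B2–B3, B3–B4, B2–B5, B3–B6

Every bag has size at most 3, so the width is 3 − 1 = 2 and tw(G) ≤ 2. For the lower bound, the 3 vertices {0, 2, 3} are pairwise adjacent, and any tree decomposition puts a clique entirely inside one bag — forcing width ≥ 2. Combining the bounds, tw(G) = 2.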